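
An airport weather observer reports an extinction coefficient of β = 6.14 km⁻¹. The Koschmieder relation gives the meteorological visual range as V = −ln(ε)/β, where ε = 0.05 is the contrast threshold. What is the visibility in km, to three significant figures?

0.488 km

V = −ln(0.05) / 6.14 = 2.996 / 6.14 = 0.4879 km.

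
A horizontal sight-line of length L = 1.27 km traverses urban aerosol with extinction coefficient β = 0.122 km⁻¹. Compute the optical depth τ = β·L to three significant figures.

τ = β·L = 0.122 × 1.27 = 0.1549.

0.155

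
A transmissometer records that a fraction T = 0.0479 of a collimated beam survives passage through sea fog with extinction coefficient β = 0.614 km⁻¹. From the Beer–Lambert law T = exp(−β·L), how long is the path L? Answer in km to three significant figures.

4.95 km

Beer–Lambert: T = exp(−βL) ⇒ L = −ln(T)/β = −ln(0.0479)/0.614 = 3.0386/0.614 = 4.949 km.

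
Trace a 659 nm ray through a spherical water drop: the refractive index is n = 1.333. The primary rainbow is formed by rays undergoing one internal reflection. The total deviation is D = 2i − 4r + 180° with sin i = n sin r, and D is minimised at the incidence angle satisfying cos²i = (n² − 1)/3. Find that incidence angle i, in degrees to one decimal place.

cos²i = (1.333² − 1)/3 = (1.77689 − 1)/3 = 0.25896.
cos i = 0.50888, so i = 59.410°.

59.4°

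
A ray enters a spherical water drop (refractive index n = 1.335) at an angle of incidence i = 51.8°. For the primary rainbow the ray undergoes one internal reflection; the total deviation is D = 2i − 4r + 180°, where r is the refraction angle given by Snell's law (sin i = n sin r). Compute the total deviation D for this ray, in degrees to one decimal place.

sin r = sin 51.8° / 1.335 = 0.7859/1.335 = 0.5887; r = 36.06°.
D = 2·51.8° − 4·36.06° + 180° = 103.60° − 144.25° + 180° = 139.35°.

139.4°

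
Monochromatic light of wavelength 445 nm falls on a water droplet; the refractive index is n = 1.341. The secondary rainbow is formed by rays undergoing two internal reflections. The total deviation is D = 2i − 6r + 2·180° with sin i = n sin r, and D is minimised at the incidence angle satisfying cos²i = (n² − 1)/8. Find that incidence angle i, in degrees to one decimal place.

cos²i = (1.341² − 1)/8 = (1.79828 − 1)/8 = 0.09979.
cos i = 0.31589, so i = 71.586°.

71.6°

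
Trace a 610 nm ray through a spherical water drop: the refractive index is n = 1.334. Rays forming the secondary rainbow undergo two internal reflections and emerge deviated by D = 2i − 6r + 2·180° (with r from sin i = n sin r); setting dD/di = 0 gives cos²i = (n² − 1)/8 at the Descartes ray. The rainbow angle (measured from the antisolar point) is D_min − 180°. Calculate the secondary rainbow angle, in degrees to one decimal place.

51.2°

cos²i = (1.77956 − 1)/8 = 0.09744; i = arccos(0.31216) = 71.810°.
sin r = sin 71.810°/1.334 = 0.71217; r = 45.411°.
D_min = 2·71.810° − 6·45.411° + 360° = 231.153°.
Rainbow angle = D_min − 180° = 51.153°.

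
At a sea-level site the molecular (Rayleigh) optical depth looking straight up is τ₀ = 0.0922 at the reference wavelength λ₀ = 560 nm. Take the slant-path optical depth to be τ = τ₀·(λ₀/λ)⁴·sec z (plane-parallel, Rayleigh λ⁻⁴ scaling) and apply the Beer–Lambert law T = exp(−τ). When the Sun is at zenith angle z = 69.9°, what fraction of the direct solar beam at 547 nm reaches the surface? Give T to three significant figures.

0.745

sec 69.9° = 2.9099.
τ = 0.0922 × (560/547)⁴ × 2.9099 = 0.0922 × 1.0985 × 2.9099 = 0.2947.
T = exp(−0.2947) = 0.7447.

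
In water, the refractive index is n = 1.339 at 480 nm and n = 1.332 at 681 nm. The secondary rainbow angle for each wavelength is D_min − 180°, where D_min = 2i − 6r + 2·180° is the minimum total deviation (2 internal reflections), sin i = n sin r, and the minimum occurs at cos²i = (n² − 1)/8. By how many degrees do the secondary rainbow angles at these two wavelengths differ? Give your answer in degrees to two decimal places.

1.82°

At 480 nm (n = 1.339): cos²i = 0.09912 → i = 71.650°, r = 45.141°, D_min = 232.451°, rainbow angle = 52.451°.
At 681 nm (n = 1.332): cos²i = 0.09678 → i = 71.875°, r = 45.520°, D_min = 230.628°, rainbow angle = 50.628°.
Angular width = |52.451° − 50.628°| = 1.823°.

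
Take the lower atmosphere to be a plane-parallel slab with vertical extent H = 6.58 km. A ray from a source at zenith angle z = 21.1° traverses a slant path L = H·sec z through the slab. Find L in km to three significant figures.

7.05 km

sec z = 1/cos 21.1° = 1.0719.
L = 6.58 × 1.0719 = 7.053 km.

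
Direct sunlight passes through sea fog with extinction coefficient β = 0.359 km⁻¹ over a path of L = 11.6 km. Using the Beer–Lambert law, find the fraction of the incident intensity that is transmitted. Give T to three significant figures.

0.0155

τ = β·L = 0.359 × 11.6 = 4.1644.
T = exp(−4.1644) = 0.0155.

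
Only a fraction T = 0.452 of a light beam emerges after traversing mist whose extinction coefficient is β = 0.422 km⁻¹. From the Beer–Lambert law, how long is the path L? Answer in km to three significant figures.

Beer–Lambert: T = exp(−βL) ⇒ L = −ln(T)/β = −ln(0.452)/0.422 = 0.7941/0.422 = 1.882 km.

1.88 km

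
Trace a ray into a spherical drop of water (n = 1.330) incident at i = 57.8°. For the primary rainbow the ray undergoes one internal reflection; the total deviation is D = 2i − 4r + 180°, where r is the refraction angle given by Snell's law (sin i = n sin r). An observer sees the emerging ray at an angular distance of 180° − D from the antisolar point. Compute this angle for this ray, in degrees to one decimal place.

42.4°

sin r = sin 57.8° / 1.330 = 0.8462/1.330 = 0.6362; r = 39.51°.
D = 2·57.8° − 4·39.51° + 180° = 115.60° − 158.05° + 180° = 137.55°.
Angle from antisolar point = 180° − D = 42.45°.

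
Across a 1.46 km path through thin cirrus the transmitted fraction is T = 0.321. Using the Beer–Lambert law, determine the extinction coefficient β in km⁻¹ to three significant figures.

0.778 km⁻¹

Beer–Lambert: T = exp(−βL) ⇒ β = −ln(T)/L = −ln(0.321)/1.46 = 1.1363/1.46 = 0.7783 km⁻¹.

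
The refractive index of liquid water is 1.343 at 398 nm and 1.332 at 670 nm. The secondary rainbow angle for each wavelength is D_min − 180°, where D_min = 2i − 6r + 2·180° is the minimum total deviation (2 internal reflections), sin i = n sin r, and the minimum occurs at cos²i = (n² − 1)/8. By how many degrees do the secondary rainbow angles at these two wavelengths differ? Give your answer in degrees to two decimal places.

At 398 nm (n = 1.343): cos²i = 0.10046 → i = 71.522°, r = 44.928°, D_min = 233.478°, rainbow angle = 53.478°.
At 670 nm (n = 1.332): cos²i = 0.09678 → i = 71.875°, r = 45.520°, D_min = 230.628°, rainbow angle = 50.628°.
Angular width = |53.478° − 50.628°| = 2.849°.

2.85°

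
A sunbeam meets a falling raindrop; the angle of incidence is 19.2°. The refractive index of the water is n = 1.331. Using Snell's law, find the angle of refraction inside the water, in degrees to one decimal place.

14.3°

Snell: sin θ_r = sin θ_i / n = sin 19.2° / 1.331 = 0.3289 / 1.331 = 0.2471.
θ_r = arcsin(0.2471) = 14.30°.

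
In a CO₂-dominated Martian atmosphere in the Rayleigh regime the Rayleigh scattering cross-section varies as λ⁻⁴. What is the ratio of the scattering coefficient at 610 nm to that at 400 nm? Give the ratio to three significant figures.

0.185

Rayleigh scattering ∝ λ⁻⁴, so the ratio of coefficients is the inverse fourth power of the wavelength ratio.
σ(610)/σ(400) = (400/610)⁴ = (0.6557)⁴ = 0.1849.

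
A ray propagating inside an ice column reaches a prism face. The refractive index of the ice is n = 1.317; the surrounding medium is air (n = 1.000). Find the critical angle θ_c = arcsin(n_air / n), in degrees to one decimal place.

49.4°

sin θ_c = n_air / n = 1.000 / 1.317 = 0.7593.
θ_c = arcsin(0.7593) = 49.40°.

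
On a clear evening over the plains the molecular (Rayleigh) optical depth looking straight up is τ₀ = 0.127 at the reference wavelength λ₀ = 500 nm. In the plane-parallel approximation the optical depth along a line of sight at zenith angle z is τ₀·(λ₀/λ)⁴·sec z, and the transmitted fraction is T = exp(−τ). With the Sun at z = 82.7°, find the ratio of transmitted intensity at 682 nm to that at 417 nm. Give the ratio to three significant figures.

5.91

Airmass: sec 82.7° = 7.8700.
τ(682 nm) = 0.127 × (500/682)⁴ × 7.8700 = 0.127 × 0.2889 × 7.8700 = 0.2887.
τ(417 nm) = 0.127 × (500/417)⁴ × 7.8700 = 0.127 × 2.0670 × 7.8700 = 2.0659.
T(682)/T(417) = exp(τ_B − τ_A) = exp(1.7772) = 5.9131.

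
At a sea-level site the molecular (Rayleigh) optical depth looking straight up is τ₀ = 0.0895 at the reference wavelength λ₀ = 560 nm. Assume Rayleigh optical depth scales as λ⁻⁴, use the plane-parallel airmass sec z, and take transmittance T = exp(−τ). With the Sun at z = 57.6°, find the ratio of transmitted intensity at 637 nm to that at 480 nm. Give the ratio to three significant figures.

1.23

Airmass: sec 57.6° = 1.8663.
τ(637 nm) = 0.0895 × (560/637)⁴ × 1.8663 = 0.0895 × 0.5973 × 1.8663 = 0.0998.
τ(480 nm) = 0.0895 × (560/480)⁴ × 1.8663 = 0.0895 × 1.8526 × 1.8663 = 0.3094.
T(637)/T(480) = exp(τ_B − τ_A) = exp(0.2097) = 1.2333.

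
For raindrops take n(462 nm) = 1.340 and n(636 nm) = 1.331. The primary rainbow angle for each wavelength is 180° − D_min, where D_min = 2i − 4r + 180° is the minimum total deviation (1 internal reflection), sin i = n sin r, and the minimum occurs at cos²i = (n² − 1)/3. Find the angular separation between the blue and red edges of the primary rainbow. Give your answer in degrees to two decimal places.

At 462 nm (n = 1.340): cos²i = 0.26520 → i = 59.004°, r = 39.770°, D_min = 138.929°, rainbow angle = 41.071°.
At 636 nm (n = 1.331): cos²i = 0.25719 → i = 59.527°, r = 40.356°, D_min = 137.630°, rainbow angle = 42.370°.
Angular width = |41.071° − 42.370°| = 1.299°.

1.30°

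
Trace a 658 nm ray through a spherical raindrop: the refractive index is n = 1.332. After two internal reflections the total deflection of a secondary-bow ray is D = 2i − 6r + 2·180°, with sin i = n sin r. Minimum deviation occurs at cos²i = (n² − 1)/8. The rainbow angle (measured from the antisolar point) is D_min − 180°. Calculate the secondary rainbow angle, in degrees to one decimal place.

cos²i = (1.77422 − 1)/8 = 0.09678; i = arccos(0.31109) = 71.875°.
sin r = sin 71.875°/1.332 = 0.71350; r = 45.520°.
D_min = 2·71.875° − 6·45.520° + 360° = 230.628°.
Rainbow angle = D_min − 180° = 50.628°.

50.6°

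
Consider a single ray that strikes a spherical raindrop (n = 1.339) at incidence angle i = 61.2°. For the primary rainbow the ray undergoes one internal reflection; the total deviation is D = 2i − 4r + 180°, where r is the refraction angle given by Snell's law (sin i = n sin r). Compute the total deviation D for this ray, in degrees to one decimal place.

138.9°

sin r = sin 61.2° / 1.339 = 0.8763/1.339 = 0.6544; r = 40.88°.
D = 2·61.2° − 4·40.88° + 180° = 122.40° − 163.51° + 180° = 138.89°.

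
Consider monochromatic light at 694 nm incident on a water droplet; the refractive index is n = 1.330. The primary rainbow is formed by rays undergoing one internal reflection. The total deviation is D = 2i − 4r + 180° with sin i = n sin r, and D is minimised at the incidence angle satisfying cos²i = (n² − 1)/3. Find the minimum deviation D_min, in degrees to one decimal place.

cos²i = (1.76890 − 1)/3 = 0.25630; i = arccos(0.50626) = 59.585°.
sin r = sin 59.585°/1.330 = 0.64841; r = 40.422°.
D_min = 2·59.585° − 4·40.422° + 180° = 137.484°.

137.5°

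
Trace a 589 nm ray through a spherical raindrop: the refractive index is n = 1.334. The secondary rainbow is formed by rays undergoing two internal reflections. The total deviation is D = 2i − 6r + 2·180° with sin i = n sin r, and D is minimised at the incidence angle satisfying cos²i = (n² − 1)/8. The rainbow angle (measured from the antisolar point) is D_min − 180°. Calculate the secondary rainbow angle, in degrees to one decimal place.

cos²i = (1.77956 − 1)/8 = 0.09744; i = arccos(0.31216) = 71.810°.
sin r = sin 71.810°/1.334 = 0.71217; r = 45.411°.
D_min = 2·71.810° − 6·45.411° + 360° = 231.153°.
Rainbow angle = D_min − 180° = 51.153°.

51.2°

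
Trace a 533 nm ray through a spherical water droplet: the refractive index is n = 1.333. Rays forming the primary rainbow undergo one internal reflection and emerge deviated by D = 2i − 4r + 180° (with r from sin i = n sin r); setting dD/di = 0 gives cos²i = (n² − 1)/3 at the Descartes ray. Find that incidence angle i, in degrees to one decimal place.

cos²i = (1.333² − 1)/3 = (1.77689 − 1)/3 = 0.25896.
cos i = 0.50888, so i = 59.410°.

59.4°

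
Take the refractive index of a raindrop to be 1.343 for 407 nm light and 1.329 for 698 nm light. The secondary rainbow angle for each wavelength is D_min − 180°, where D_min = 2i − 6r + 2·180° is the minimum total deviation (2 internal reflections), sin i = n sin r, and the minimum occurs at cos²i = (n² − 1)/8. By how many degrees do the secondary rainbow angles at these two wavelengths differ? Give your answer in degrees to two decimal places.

At 407 nm (n = 1.343): cos²i = 0.10046 → i = 71.522°, r = 44.928°, D_min = 233.478°, rainbow angle = 53.478°.
At 698 nm (n = 1.329): cos²i = 0.09578 → i = 71.972°, r = 45.685°, D_min = 229.837°, rainbow angle = 49.837°.
Angular width = |53.478° − 49.837°| = 3.641°.

3.64°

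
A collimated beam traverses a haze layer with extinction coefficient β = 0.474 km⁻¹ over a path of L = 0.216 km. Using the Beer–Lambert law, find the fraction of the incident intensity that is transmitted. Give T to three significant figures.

0.903

τ = β·L = 0.474 × 0.216 = 0.1024.
T = exp(−0.1024) = 0.9027.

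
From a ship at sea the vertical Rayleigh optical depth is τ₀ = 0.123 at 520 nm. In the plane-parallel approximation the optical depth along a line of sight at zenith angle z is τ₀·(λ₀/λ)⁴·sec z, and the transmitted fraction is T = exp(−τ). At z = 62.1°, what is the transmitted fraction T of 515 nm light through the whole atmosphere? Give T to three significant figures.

0.761

sec 62.1° = 2.1371.
τ = 0.123 × (520/515)⁴ × 2.1371 = 0.123 × 1.0394 × 2.1371 = 0.2732.
T = exp(−0.2732) = 0.7609.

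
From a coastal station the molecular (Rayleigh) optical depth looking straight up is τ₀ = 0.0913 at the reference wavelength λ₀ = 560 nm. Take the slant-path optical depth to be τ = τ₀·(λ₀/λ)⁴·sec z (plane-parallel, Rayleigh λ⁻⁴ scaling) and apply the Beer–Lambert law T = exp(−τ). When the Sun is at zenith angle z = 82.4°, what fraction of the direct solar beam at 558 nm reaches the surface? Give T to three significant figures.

sec 82.4° = 7.5611.
τ = 0.0913 × (560/558)⁴ × 7.5611 = 0.0913 × 1.0144 × 7.5611 = 0.7003.
T = exp(−0.7003) = 0.4964.

0.496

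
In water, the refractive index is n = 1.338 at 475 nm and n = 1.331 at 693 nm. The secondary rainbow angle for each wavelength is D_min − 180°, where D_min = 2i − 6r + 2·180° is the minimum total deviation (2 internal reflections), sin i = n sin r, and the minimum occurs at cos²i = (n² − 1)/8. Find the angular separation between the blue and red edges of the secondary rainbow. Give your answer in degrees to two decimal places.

1.83°

At 475 nm (n = 1.338): cos²i = 0.09878 → i = 71.682°, r = 45.195°, D_min = 232.193°, rainbow angle = 52.193°.
At 693 nm (n = 1.331): cos²i = 0.09645 → i = 71.907°, r = 45.575°, D_min = 230.365°, rainbow angle = 50.365°.
Angular width = |52.193° − 50.365°| = 1.828°.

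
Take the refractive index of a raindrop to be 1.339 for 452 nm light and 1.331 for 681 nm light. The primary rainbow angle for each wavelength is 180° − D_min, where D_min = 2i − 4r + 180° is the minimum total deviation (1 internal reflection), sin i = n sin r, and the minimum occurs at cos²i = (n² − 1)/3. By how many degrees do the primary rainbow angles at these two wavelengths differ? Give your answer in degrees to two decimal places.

At 452 nm (n = 1.339): cos²i = 0.26431 → i = 59.062°, r = 39.834°, D_min = 138.786°, rainbow angle = 41.214°.
At 681 nm (n = 1.331): cos²i = 0.25719 → i = 59.527°, r = 40.356°, D_min = 137.630°, rainbow angle = 42.370°.
Angular width = |41.214° − 42.370°| = 1.156°.

1.16°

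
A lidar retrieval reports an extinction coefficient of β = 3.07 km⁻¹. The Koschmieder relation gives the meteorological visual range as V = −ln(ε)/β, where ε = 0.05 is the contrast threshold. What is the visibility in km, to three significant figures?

V = −ln(0.05) / 3.07 = 2.996 / 3.07 = 0.9758 km.

0.976 km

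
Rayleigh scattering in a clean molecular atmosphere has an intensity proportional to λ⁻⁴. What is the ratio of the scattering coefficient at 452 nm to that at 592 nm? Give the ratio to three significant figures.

2.94

Rayleigh scattering ∝ λ⁻⁴, so the ratio of coefficients is the inverse fourth power of the wavelength ratio.
σ(452)/σ(592) = (592/452)⁴ = (1.3097)⁴ = 2.943.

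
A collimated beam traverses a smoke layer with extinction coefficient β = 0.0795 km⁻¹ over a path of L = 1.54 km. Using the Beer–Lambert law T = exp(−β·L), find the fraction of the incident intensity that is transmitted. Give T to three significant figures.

0.885

τ = β·L = 0.0795 × 1.54 = 0.1224.
T = exp(−0.1224) = 0.8848.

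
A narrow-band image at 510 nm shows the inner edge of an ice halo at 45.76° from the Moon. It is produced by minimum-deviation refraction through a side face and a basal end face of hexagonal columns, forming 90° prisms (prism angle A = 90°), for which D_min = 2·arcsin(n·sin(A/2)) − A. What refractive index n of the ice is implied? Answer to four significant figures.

Rearranging: n = sin((D_min + A)/2) / sin(A/2).
(D_min + A)/2 = (45.76° + 90°)/2 = 67.880°.
n = sin 67.880° / sin 45° = 0.9264 / 0.7071 = 1.3101.

1.310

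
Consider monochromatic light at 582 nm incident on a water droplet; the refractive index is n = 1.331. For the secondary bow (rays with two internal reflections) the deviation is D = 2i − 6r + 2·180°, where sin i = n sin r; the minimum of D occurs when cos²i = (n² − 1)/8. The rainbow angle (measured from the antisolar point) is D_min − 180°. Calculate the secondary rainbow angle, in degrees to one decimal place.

cos²i = (1.77156 − 1)/8 = 0.09645; i = arccos(0.31056) = 71.907°.
sin r = sin 71.907°/1.331 = 0.71417; r = 45.575°.
D_min = 2·71.907° − 6·45.575° + 360° = 230.365°.
Rainbow angle = D_min − 180° = 50.365°.

50.4°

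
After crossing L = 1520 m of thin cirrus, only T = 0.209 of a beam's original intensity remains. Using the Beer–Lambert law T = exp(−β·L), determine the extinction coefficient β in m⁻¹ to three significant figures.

0.00103 m⁻¹

Beer–Lambert: T = exp(−βL) ⇒ β = −ln(T)/L = −ln(0.209)/1520 = 1.5654/1520 = 0.00103 m⁻¹.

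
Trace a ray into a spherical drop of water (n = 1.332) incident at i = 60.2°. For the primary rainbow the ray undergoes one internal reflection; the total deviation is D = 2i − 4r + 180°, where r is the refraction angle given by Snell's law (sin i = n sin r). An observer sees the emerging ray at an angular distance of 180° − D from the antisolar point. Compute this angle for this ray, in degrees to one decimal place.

42.2°

sin r = sin 60.2° / 1.332 = 0.8678/1.332 = 0.6515; r = 40.65°.
D = 2·60.2° − 4·40.65° + 180° = 120.40° − 162.61° + 180° = 137.79°.
Angle from antisolar point = 180° − D = 42.21°.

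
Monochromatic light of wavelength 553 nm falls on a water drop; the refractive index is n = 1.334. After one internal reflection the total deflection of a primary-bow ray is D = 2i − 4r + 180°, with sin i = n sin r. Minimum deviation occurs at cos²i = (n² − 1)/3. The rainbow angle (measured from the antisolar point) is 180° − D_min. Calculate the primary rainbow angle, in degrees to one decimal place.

cos²i = (1.77956 − 1)/3 = 0.25985; i = arccos(0.50976) = 59.352°.
sin r = sin 59.352°/1.334 = 0.64492; r = 40.159°.
D_min = 2·59.352° − 4·40.159° + 180° = 138.067°.
Rainbow angle = 180° − D_min = 41.933°.

41.9°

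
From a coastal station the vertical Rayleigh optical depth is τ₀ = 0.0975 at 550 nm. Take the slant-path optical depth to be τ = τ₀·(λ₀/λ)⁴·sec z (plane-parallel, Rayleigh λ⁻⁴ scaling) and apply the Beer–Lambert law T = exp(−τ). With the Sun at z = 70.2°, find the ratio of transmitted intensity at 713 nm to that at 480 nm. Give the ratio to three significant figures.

1.48

Airmass: sec 70.2° = 2.9521.
τ(713 nm) = 0.0975 × (550/713)⁴ × 2.9521 = 0.0975 × 0.3541 × 2.9521 = 0.1019.
τ(480 nm) = 0.0975 × (550/480)⁴ × 2.9521 = 0.0975 × 1.7238 × 2.9521 = 0.4962.
T(713)/T(480) = exp(τ_B − τ_A) = exp(0.3943) = 1.4833.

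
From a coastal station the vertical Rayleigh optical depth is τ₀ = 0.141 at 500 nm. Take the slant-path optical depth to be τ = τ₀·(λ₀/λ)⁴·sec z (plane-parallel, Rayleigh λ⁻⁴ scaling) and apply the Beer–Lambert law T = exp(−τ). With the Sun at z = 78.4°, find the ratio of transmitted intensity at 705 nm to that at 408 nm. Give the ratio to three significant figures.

Airmass: sec 78.4° = 4.9732.
τ(705 nm) = 0.141 × (500/705)⁴ × 4.9732 = 0.141 × 0.2530 × 4.9732 = 0.1774.
τ(408 nm) = 0.141 × (500/408)⁴ × 4.9732 = 0.141 × 2.2555 × 4.9732 = 1.5816.
T(705)/T(408) = exp(τ_B − τ_A) = exp(1.4042) = 4.0722.

4.07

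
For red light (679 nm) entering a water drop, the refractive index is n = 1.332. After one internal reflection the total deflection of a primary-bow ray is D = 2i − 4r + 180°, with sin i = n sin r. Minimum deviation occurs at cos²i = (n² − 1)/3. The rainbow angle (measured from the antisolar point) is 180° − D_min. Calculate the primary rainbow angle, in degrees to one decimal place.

42.2°

cos²i = (1.77422 − 1)/3 = 0.25807; i = arccos(0.50801) = 59.469°.
sin r = sin 59.469°/1.332 = 0.64666; r = 40.290°.
D_min = 2·59.469° − 4·40.290° + 180° = 137.776°.
Rainbow angle = 180° − D_min = 42.224°.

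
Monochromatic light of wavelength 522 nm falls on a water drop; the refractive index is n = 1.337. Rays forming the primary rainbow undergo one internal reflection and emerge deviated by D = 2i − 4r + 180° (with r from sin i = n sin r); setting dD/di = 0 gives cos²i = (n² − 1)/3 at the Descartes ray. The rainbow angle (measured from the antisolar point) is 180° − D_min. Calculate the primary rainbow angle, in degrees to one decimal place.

41.5°

cos²i = (1.78757 − 1)/3 = 0.26252; i = arccos(0.51237) = 59.178°.
sin r = sin 59.178°/1.337 = 0.64231; r = 39.964°.
D_min = 2·59.178° − 4·39.964° + 180° = 138.500°.
Rainbow angle = 180° − D_min = 41.500°.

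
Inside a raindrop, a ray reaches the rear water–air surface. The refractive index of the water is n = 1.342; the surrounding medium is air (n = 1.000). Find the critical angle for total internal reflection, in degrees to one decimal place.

48.2°

sin θ_c = n_air / n = 1.000 / 1.342 = 0.7452.
θ_c = arcsin(0.7452) = 48.17°.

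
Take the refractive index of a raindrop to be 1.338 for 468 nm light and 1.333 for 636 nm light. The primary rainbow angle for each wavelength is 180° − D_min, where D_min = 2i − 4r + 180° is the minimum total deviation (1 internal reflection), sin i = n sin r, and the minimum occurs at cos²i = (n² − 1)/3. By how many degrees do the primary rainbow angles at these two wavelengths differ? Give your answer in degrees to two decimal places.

0.72°

At 468 nm (n = 1.338): cos²i = 0.26341 → i = 59.120°, r = 39.899°, D_min = 138.643°, rainbow angle = 41.357°.
At 636 nm (n = 1.333): cos²i = 0.25896 → i = 59.410°, r = 40.225°, D_min = 137.922°, rainbow angle = 42.078°.
Angular width = |41.357° − 42.078°| = 0.722°.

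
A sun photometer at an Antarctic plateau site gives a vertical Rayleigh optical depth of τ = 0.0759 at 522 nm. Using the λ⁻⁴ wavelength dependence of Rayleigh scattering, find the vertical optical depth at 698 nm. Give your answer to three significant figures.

τ(698 nm) = τ(522 nm) × (522/698)⁴ = 0.0759 × (0.7479)⁴ = 0.0759 × 0.3128 = 0.0237.

0.0237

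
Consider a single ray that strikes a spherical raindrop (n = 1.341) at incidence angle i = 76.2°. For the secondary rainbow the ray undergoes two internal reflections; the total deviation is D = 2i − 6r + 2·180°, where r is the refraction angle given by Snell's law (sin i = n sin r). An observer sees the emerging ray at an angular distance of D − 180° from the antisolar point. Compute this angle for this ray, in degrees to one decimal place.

sin r = sin 76.2° / 1.341 = 0.9711/1.341 = 0.7242; r = 46.40°.
D = 2·76.2° − 6·46.40° + 2·180° = 152.40° − 278.41° + 360° = 233.99°.
Angle from antisolar point = D − 180° = 53.99°.

54.0°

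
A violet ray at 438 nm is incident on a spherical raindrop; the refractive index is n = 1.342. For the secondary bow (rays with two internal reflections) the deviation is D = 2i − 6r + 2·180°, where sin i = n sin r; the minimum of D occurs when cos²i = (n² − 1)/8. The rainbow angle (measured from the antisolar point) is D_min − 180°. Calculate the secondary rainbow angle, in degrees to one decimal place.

cos²i = (1.80096 − 1)/8 = 0.10012; i = arccos(0.31642) = 71.554°.
sin r = sin 71.554°/1.342 = 0.70687; r = 44.981°.
D_min = 2·71.554° − 6·44.981° + 360° = 233.222°.
Rainbow angle = D_min − 180° = 53.222°.

53.2°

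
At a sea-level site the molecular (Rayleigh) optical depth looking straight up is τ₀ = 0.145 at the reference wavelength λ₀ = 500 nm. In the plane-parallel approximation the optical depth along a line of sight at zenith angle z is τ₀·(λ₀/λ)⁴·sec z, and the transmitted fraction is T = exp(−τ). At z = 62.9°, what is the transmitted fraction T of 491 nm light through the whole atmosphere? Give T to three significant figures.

sec 62.9° = 2.1952.
τ = 0.145 × (500/491)⁴ × 2.1952 = 0.145 × 1.0754 × 2.1952 = 0.3423.
T = exp(−0.3423) = 0.7101.

0.710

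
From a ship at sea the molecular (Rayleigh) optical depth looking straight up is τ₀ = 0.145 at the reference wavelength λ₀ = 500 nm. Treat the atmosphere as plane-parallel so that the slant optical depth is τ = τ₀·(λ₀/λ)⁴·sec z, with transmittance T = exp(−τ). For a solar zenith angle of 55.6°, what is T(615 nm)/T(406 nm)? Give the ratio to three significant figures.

1.61

Airmass: sec 55.6° = 1.7700.
τ(615 nm) = 0.145 × (500/615)⁴ × 1.7700 = 0.145 × 0.4369 × 1.7700 = 0.1121.
τ(406 nm) = 0.145 × (500/406)⁴ × 1.7700 = 0.145 × 2.3003 × 1.7700 = 0.5904.
T(615)/T(406) = exp(τ_B − τ_A) = exp(0.4782) = 1.6132.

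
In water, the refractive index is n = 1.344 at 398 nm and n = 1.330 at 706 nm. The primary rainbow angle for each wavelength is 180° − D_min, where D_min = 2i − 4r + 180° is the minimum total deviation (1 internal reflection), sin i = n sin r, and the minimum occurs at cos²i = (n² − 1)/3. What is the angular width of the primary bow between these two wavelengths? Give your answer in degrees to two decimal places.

At 398 nm (n = 1.344): cos²i = 0.26878 → i = 58.772°, r = 39.512°, D_min = 139.495°, rainbow angle = 40.505°.
At 706 nm (n = 1.330): cos²i = 0.25630 → i = 59.585°, r = 40.422°, D_min = 137.484°, rainbow angle = 42.516°.
Angular width = |40.505° − 42.516°| = 2.011°.

2.01°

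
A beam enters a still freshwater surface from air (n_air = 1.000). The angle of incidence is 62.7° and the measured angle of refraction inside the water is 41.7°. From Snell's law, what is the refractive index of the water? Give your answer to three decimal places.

n = sin θ_i / sin θ_r = sin 62.7° / sin 41.7° = 0.8886 / 0.6652 = 1.3358.

1.336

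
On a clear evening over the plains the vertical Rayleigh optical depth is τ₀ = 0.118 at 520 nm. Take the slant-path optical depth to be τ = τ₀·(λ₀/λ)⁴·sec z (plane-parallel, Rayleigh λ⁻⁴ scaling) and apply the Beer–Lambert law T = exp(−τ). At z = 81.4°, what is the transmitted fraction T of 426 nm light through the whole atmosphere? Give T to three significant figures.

sec 81.4° = 6.6874.
τ = 0.118 × (520/426)⁴ × 6.6874 = 0.118 × 2.2201 × 6.6874 = 1.7519.
T = exp(−1.7519) = 0.1734.

0.173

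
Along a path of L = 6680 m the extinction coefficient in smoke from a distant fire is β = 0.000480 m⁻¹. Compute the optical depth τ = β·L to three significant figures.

τ = β·L = 0.000480 × 6680 = 3.2064.

3.21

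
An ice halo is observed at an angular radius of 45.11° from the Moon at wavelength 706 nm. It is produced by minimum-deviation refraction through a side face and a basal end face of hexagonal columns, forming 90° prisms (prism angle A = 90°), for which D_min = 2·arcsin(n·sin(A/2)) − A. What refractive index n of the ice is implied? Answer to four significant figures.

Rearranging: n = sin((D_min + A)/2) / sin(A/2).
(D_min + A)/2 = (45.11° + 90°)/2 = 67.555°.
n = sin 67.555° / sin 45° = 0.9242 / 0.7071 = 1.3071.

1.307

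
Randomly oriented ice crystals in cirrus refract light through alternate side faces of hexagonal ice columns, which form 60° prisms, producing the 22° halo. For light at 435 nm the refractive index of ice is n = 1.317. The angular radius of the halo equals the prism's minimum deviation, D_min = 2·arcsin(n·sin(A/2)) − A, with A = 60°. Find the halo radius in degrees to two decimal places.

n·sin(A/2) = 1.317 × sin 30° = 1.317 × 0.5000 = 0.6585.
D_min = 2·arcsin(0.6585) − 60° = 2 × 41.186° − 60° = 22.371°.

22.37°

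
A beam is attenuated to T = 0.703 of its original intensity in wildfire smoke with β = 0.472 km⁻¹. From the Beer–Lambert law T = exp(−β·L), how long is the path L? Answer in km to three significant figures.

0.747 km

Beer–Lambert: T = exp(−βL) ⇒ L = −ln(T)/β = −ln(0.703)/0.472 = 0.3524/0.472 = 0.7466 km.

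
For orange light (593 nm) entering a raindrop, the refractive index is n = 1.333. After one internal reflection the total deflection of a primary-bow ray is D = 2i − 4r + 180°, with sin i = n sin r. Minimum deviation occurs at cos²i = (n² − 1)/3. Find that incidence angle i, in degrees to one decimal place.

59.4°

cos²i = (1.333² − 1)/3 = (1.77689 − 1)/3 = 0.25896.
cos i = 0.50888, so i = 59.410°.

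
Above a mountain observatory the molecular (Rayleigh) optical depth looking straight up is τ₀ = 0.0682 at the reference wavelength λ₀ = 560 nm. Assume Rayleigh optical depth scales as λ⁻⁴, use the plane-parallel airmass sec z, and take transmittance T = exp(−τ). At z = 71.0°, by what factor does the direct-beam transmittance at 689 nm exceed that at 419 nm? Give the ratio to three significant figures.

Airmass: sec 71.0° = 3.0716.
τ(689 nm) = 0.0682 × (560/689)⁴ × 3.0716 = 0.0682 × 0.4364 × 3.0716 = 0.0914.
τ(419 nm) = 0.0682 × (560/419)⁴ × 3.0716 = 0.0682 × 3.1908 × 3.0716 = 0.6684.
T(689)/T(419) = exp(τ_B − τ_A) = exp(0.5770) = 1.7807.

1.78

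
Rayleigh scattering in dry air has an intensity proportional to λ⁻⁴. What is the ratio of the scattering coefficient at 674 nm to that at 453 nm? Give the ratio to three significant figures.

0.204

Rayleigh scattering ∝ λ⁻⁴, so the ratio of coefficients is the inverse fourth power of the wavelength ratio.
σ(674)/σ(453) = (453/674)⁴ = (0.6721)⁴ = 0.2041.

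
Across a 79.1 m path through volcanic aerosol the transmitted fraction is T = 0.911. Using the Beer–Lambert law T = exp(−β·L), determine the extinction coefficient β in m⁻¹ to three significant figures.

0.00118 m⁻¹

Beer–Lambert: T = exp(−βL) ⇒ β = −ln(T)/L = −ln(0.911)/79.1 = 0.0932/79.1 = 0.001178 m⁻¹.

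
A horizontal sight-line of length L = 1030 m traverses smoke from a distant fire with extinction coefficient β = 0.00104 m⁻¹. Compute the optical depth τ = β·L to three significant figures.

1.07

τ = β·L = 0.00104 × 1030 = 1.0712.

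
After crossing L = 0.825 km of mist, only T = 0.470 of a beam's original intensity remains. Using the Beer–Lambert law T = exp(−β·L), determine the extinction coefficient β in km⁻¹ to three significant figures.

Beer–Lambert: T = exp(−βL) ⇒ β = −ln(T)/L = −ln(0.470)/0.825 = 0.7550/0.825 = 0.9152 km⁻¹.

0.915 km⁻¹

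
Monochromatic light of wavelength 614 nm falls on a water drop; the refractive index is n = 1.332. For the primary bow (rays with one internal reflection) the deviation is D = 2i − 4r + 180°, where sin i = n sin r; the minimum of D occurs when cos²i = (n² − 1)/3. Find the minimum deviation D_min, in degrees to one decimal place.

137.8°

cos²i = (1.77422 − 1)/3 = 0.25807; i = arccos(0.50801) = 59.469°.
sin r = sin 59.469°/1.332 = 0.64666; r = 40.290°.
D_min = 2·59.469° − 4·40.290° + 180° = 137.776°.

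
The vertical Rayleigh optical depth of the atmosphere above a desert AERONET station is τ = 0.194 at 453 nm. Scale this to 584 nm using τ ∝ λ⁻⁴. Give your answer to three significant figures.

τ(584 nm) = τ(453 nm) × (453/584)⁴ = 0.194 × (0.7757)⁴ = 0.194 × 0.3620 = 0.0702.

0.0702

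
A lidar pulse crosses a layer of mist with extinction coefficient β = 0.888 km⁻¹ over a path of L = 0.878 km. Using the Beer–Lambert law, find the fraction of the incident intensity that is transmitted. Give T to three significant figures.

0.459

τ = β·L = 0.888 × 0.878 = 0.7797.
T = exp(−0.7797) = 0.4586.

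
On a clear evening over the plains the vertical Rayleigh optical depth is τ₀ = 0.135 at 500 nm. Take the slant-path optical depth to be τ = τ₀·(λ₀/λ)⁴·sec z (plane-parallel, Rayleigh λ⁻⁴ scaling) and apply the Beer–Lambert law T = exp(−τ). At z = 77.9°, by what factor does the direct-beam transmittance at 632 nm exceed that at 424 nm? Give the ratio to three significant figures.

2.70

Airmass: sec 77.9° = 4.7706.
τ(632 nm) = 0.135 × (500/632)⁴ × 4.7706 = 0.135 × 0.3918 × 4.7706 = 0.2523.
τ(424 nm) = 0.135 × (500/424)⁴ × 4.7706 = 0.135 × 1.9338 × 4.7706 = 1.2454.
T(632)/T(424) = exp(τ_B − τ_A) = exp(0.9931) = 2.6997.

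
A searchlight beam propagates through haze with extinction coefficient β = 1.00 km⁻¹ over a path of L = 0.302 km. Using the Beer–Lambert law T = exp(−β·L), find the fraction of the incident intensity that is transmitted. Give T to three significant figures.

0.739

τ = β·L = 1.00 × 0.302 = 0.3020.
T = exp(−0.3020) = 0.7393.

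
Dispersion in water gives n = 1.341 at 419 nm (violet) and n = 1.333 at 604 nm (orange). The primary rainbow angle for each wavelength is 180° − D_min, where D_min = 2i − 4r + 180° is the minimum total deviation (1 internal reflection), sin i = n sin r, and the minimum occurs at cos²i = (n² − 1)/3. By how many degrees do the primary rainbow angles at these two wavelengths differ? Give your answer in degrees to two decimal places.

At 419 nm (n = 1.341): cos²i = 0.26609 → i = 58.946°, r = 39.705°, D_min = 139.071°, rainbow angle = 40.929°.
At 604 nm (n = 1.333): cos²i = 0.25896 → i = 59.410°, r = 40.225°, D_min = 137.922°, rainbow angle = 42.078°.
Angular width = |40.929° − 42.078°| = 1.149°.

1.15°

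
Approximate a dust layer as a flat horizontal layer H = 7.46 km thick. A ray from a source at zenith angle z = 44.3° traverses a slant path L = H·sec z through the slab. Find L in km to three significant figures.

sec z = 1/cos 44.3° = 1.3972.
L = 7.46 × 1.3972 = 10.423 km.

10.4 km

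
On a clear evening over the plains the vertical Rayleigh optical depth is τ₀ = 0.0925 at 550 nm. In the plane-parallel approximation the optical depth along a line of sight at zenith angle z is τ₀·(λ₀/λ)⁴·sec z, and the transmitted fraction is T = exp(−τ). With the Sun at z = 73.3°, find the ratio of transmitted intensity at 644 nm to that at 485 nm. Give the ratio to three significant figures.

Airmass: sec 73.3° = 3.4799.
τ(644 nm) = 0.0925 × (550/644)⁴ × 3.4799 = 0.0925 × 0.5320 × 3.4799 = 0.1712.
τ(485 nm) = 0.0925 × (550/485)⁴ × 3.4799 = 0.0925 × 1.6538 × 3.4799 = 0.5324.
T(644)/T(485) = exp(τ_B − τ_A) = exp(0.3611) = 1.4349.

1.43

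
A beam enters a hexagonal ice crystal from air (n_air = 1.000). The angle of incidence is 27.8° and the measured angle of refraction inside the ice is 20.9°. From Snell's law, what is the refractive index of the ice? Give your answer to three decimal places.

1.307

n = sin θ_i / sin θ_r = sin 27.8° / sin 20.9° = 0.4664 / 0.3567 = 1.3074.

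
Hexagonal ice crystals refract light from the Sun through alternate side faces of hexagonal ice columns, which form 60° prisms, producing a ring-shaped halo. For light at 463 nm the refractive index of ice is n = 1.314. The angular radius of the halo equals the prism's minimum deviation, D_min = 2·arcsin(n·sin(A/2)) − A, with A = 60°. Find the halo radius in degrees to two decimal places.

22.14°

n·sin(A/2) = 1.314 × sin 30° = 1.314 × 0.5000 = 0.6570.
D_min = 2·arcsin(0.6570) − 60° = 2 × 41.071° − 60° = 22.143°.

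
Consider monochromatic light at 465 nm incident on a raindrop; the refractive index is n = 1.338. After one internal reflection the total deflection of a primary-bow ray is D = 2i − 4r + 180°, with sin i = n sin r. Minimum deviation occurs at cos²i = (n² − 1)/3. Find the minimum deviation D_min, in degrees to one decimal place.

cos²i = (1.79024 − 1)/3 = 0.26341; i = arccos(0.51324) = 59.120°.
sin r = sin 59.120°/1.338 = 0.64144; r = 39.899°.
D_min = 2·59.120° − 4·39.899° + 180° = 138.643°.

138.6°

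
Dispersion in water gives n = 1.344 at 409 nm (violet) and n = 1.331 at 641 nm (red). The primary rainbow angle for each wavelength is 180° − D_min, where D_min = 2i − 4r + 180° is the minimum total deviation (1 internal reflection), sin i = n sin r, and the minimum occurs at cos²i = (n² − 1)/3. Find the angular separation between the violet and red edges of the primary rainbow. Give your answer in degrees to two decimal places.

1.86°

At 409 nm (n = 1.344): cos²i = 0.26878 → i = 58.772°, r = 39.512°, D_min = 139.495°, rainbow angle = 40.505°.
At 641 nm (n = 1.331): cos²i = 0.25719 → i = 59.527°, r = 40.356°, D_min = 137.630°, rainbow angle = 42.370°.
Angular width = |40.505° − 42.370°| = 1.865°.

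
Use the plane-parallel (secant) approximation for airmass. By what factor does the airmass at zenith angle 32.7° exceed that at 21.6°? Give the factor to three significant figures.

X(32.7°)/X(21.6°) = sec 32.7° / sec 21.6° = cos 21.6° / cos 32.7° = 0.9298/0.8415 = 1.1049.

1.10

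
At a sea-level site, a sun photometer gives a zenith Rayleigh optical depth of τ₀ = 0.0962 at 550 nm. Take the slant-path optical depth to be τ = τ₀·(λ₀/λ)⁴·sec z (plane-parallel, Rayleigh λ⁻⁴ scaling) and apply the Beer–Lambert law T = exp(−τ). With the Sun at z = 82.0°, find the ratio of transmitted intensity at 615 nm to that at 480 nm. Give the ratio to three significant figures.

2.12

Airmass: sec 82.0° = 7.1853.
τ(615 nm) = 0.0962 × (550/615)⁴ × 7.1853 = 0.0962 × 0.6397 × 7.1853 = 0.4422.
τ(480 nm) = 0.0962 × (550/480)⁴ × 7.1853 = 0.0962 × 1.7238 × 7.1853 = 1.1915.
T(615)/T(480) = exp(τ_B − τ_A) = exp(0.7494) = 2.1157.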